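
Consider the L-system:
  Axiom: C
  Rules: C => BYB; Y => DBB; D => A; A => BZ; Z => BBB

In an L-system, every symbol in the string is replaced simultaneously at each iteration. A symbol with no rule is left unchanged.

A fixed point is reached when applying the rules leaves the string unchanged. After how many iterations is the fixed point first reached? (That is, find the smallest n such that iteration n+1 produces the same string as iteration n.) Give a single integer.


Step 0: C
Step 1: BYB
Step 2: BDBBB
Step 3: BABBB
Step 4: BBZBBB
Step 5: BBBBBBBB
Step 6: BBBBBBBB  (unchanged — fixed point at step 5)

Answer: 5


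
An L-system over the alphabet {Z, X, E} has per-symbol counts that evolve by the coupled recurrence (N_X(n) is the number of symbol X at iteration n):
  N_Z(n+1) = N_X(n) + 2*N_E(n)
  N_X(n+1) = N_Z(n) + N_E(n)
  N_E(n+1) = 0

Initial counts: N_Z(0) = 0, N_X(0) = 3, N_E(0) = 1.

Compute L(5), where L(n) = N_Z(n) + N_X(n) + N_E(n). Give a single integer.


Answer: 6

Derivation:
Step 0: N_Z=0, N_X=3, N_E=1, L=4
Step 1: N_Z=5, N_X=1, N_E=0, L=6
Step 2: N_Z=1, N_X=5, N_E=0, L=6
Step 3: N_Z=5, N_X=1, N_E=0, L=6
Step 4: N_Z=1, N_X=5, N_E=0, L=6
Step 5: N_Z=5, N_X=1, N_E=0, L=6


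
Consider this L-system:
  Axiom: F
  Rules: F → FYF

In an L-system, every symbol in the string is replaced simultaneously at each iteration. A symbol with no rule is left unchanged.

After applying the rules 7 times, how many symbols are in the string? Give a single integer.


Step 0: length = 1
Step 1: length = 3
Step 2: length = 7
Step 3: length = 15
Step 4: length = 31
Step 5: length = 63
Step 6: length = 127
Step 7: length = 255

Answer: 255


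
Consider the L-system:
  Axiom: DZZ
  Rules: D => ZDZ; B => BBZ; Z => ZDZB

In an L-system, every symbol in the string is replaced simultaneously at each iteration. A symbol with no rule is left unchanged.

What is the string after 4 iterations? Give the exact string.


Answer: ZDZBZDZZDZBBBZZDZBZDZZDZBZDZBZDZZDZBBBZBBZBBZZDZBZDZBZDZZDZBBBZZDZBZDZZDZBZDZBZDZZDZBBBZZDZBZDZZDZBBBZZDZBZDZZDZBZDZBZDZZDZBBBZBBZBBZZDZBZDZBZDZZDZBBBZZDZBZDZZDZBZDZBZDZZDZBBBZBBZBBZZDZBZDZBZDZZDZBBBZZDZBZDZZDZBZDZBZDZZDZBBBZZDZBZDZZDZBBBZZDZBZDZZDZBZDZBZDZZDZBBBZBBZBBZZDZBBBZBBZZDZBBBZBBZZDZBZDZBZDZZDZBBBZZDZBZDZZDZBBBZZDZBZDZZDZBZDZBZDZZDZBBBZBBZBBZZDZBZDZBZDZZDZBBBZZDZBZDZZDZBZDZBZDZZDZBBBZZDZBZDZZDZBBBZZDZBZDZZDZBZDZBZDZZDZBBBZBBZBBZZDZBBBZBBZZDZBBBZBBZZDZBZDZBZDZZDZBBBZ

Derivation:
Step 0: DZZ
Step 1: ZDZZDZBZDZB
Step 2: ZDZBZDZZDZBZDZBZDZZDZBBBZZDZBZDZZDZBBBZ
Step 3: ZDZBZDZZDZBBBZZDZBZDZZDZBZDZBZDZZDZBBBZZDZBZDZZDZBBBZZDZBZDZZDZBZDZBZDZZDZBBBZBBZBBZZDZBZDZBZDZZDZBBBZZDZBZDZZDZBZDZBZDZZDZBBBZBBZBBZZDZB
Step 4: ZDZBZDZZDZBBBZZDZBZDZZDZBZDZBZDZZDZBBBZBBZBBZZDZBZDZBZDZZDZBBBZZDZBZDZZDZBZDZBZDZZDZBBBZZDZBZDZZDZBBBZZDZBZDZZDZBZDZBZDZZDZBBBZBBZBBZZDZBZDZBZDZZDZBBBZZDZBZDZZDZBZDZBZDZZDZBBBZBBZBBZZDZBZDZBZDZZDZBBBZZDZBZDZZDZBZDZBZDZZDZBBBZZDZBZDZZDZBBBZZDZBZDZZDZBZDZBZDZZDZBBBZBBZBBZZDZBBBZBBZZDZBBBZBBZZDZBZDZBZDZZDZBBBZZDZBZDZZDZBBBZZDZBZDZZDZBZDZBZDZZDZBBBZBBZBBZZDZBZDZBZDZZDZBBBZZDZBZDZZDZBZDZBZDZZDZBBBZZDZBZDZZDZBBBZZDZBZDZZDZBZDZBZDZZDZBBBZBBZBBZZDZBBBZBBZZDZBBBZBBZZDZBZDZBZDZZDZBBBZ


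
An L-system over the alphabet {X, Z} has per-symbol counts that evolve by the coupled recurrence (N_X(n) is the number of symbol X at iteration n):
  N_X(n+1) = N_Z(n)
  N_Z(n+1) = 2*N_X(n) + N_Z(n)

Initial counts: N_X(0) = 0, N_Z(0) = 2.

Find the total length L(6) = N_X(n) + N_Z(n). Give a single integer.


Step 0: N_X=0, N_Z=2, L=2
Step 1: N_X=2, N_Z=2, L=4
Step 2: N_X=2, N_Z=6, L=8
Step 3: N_X=6, N_Z=10, L=16
Step 4: N_X=10, N_Z=22, L=32
Step 5: N_X=22, N_Z=42, L=64
Step 6: N_X=42, N_Z=86, L=128

Answer: 128


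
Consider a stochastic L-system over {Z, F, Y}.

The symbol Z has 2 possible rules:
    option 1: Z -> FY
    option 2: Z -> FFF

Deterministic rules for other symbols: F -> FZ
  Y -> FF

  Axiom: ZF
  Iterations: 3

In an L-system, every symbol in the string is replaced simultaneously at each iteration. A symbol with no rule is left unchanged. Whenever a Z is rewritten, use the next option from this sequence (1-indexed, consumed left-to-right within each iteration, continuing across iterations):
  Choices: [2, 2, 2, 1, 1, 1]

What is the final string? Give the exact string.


Step 0: ZF
Step 1: FFFFZ  (used choices [2])
Step 2: FZFZFZFZFFF  (used choices [2])
Step 3: FZFFFFZFYFZFYFZFYFZFZFZ  (used choices [2, 1, 1, 1])

Answer: FZFFFFZFYFZFYFZFYFZFZFZ


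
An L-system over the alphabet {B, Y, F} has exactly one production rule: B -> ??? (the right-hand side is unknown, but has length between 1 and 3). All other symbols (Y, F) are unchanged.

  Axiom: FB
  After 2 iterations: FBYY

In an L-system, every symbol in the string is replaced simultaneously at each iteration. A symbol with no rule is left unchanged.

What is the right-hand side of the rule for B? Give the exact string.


Trying B -> BY:
  Step 0: FB
  Step 1: FBY
  Step 2: FBYY
Matches the given result.

Answer: BY


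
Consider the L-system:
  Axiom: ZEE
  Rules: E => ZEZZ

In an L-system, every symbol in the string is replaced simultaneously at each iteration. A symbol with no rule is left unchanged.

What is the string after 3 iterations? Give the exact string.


Answer: ZZZZEZZZZZZZZZEZZZZZZ

Derivation:
Step 0: ZEE
Step 1: ZZEZZZEZZ
Step 2: ZZZEZZZZZZEZZZZ
Step 3: ZZZZEZZZZZZZZZEZZZZZZ


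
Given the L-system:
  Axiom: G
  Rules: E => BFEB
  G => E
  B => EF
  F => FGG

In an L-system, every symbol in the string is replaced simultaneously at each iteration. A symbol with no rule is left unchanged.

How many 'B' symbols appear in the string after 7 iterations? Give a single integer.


Answer: 106

Derivation:
Step 0: G  (0 'B')
Step 1: E  (0 'B')
Step 2: BFEB  (2 'B')
Step 3: EFFGGBFEBEF  (2 'B')
Step 4: BFEBFGGFGGEEEFFGGBFEBEFBFEBFGG  (6 'B')
Step 5: EFFGGBFEBEFFGGEEFGGEEBFEBBFEBBFEBFGGFGGEEEFFGGBFEBEFBFEBFGGEFFGGBFEBEFFGGEE  (14 'B')
Step 6: BFEBFGGFGGEEEFFGGBFEBEFBFEBFGGFGGEEBFEBBFEBFGGEEBFEBBFEBEFFGGBFEBEFEFFGGBFEBEFEFFGGBFEBEFFGGEEFGGEEBFEBBFEBBFEBFGGFGGEEEFFGGBFEBEFBFEBFGGEFFGGBFEBEFFGGEEBFEBFGGFGGEEEFFGGBFEBEFBFEBFGGFGGEEBFEBBFEB  (42 'B')
Step 7: EFFGGBFEBEFFGGEEFGGEEBFEBBFEBBFEBFGGFGGEEEFFGGBFEBEFBFEBFGGEFFGGBFEBEFFGGEEFGGEEBFEBBFEBEFFGGBFEBEFEFFGGBFEBEFFGGEEBFEBBFEBEFFGGBFEBEFEFFGGBFEBEFBFEBFGGFGGEEEFFGGBFEBEFBFEBFGGBFEBFGGFGGEEEFFGGBFEBEFBFEBFGGBFEBFGGFGGEEEFFGGBFEBEFBFEBFGGFGGEEBFEBBFEBFGGEEBFEBBFEBEFFGGBFEBEFEFFGGBFEBEFEFFGGBFEBEFFGGEEFGGEEBFEBBFEBBFEBFGGFGGEEEFFGGBFEBEFBFEBFGGEFFGGBFEBEFFGGEEBFEBFGGFGGEEEFFGGBFEBEFBFEBFGGFGGEEBFEBBFEBEFFGGBFEBEFFGGEEFGGEEBFEBBFEBBFEBFGGFGGEEEFFGGBFEBEFBFEBFGGEFFGGBFEBEFFGGEEFGGEEBFEBBFEBEFFGGBFEBEFEFFGGBFEBEF  (106 'B')


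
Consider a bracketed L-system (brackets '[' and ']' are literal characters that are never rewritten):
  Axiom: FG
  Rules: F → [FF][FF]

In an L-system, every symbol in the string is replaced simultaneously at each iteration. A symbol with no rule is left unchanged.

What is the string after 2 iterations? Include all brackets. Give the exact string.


Step 0: FG
Step 1: [FF][FF]G
Step 2: [[FF][FF][FF][FF]][[FF][FF][FF][FF]]G

Answer: [[FF][FF][FF][FF]][[FF][FF][FF][FF]]G


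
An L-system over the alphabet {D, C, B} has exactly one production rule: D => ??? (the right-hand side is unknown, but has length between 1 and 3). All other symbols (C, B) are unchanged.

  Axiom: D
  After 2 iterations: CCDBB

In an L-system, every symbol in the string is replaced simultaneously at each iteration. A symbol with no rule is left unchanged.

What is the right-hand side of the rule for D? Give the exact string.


Answer: CDB

Derivation:
Trying D => CDB:
  Step 0: D
  Step 1: CDB
  Step 2: CCDBB
Matches the given result.


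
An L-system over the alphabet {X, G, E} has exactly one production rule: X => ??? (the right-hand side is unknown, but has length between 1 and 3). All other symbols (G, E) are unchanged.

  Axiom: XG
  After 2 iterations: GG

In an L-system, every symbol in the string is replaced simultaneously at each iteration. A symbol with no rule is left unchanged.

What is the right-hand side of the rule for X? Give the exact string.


Trying X => G:
  Step 0: XG
  Step 1: GG
  Step 2: GG
Matches the given result.

Answer: G


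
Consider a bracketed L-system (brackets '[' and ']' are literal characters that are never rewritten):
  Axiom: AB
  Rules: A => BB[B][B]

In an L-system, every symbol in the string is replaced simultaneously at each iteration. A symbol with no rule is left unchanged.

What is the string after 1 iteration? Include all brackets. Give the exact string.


Answer: BB[B][B]B

Derivation:
Step 0: AB
Step 1: BB[B][B]B


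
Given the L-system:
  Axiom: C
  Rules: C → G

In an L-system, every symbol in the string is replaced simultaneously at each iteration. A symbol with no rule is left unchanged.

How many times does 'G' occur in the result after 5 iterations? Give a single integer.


Step 0: C  (0 'G')
Step 1: G  (1 'G')
Step 2: G  (1 'G')
Step 3: G  (1 'G')
Step 4: G  (1 'G')
Step 5: G  (1 'G')

Answer: 1


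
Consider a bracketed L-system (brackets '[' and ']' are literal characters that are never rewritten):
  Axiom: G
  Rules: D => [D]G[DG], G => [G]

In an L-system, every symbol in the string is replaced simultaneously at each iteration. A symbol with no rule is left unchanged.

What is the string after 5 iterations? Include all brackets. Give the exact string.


Step 0: G
Step 1: [G]
Step 2: [[G]]
Step 3: [[[G]]]
Step 4: [[[[G]]]]
Step 5: [[[[[G]]]]]

Answer: [[[[[G]]]]]


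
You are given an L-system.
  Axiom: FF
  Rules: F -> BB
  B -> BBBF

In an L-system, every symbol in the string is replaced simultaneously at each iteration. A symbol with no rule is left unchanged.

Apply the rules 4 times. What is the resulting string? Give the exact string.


Step 0: FF
Step 1: BBBB
Step 2: BBBFBBBFBBBFBBBF
Step 3: BBBFBBBFBBBFBBBBBFBBBFBBBFBBBBBFBBBFBBBFBBBBBFBBBFBBBFBB
Step 4: BBBFBBBFBBBFBBBBBFBBBFBBBFBBBBBFBBBFBBBFBBBBBFBBBFBBBFBBBFBBBFBBBBBFBBBFBBBFBBBBBFBBBFBBBFBBBBBFBBBFBBBFBBBFBBBFBBBBBFBBBFBBBFBBBBBFBBBFBBBFBBBBBFBBBFBBBFBBBFBBBFBBBBBFBBBFBBBFBBBBBFBBBFBBBFBBBBBFBBBF

Answer: BBBFBBBFBBBFBBBBBFBBBFBBBFBBBBBFBBBFBBBFBBBBBFBBBFBBBFBBBFBBBFBBBBBFBBBFBBBFBBBBBFBBBFBBBFBBBBBFBBBFBBBFBBBFBBBFBBBBBFBBBFBBBFBBBBBFBBBFBBBFBBBBBFBBBFBBBFBBBFBBBFBBBBBFBBBFBBBFBBBBBFBBBFBBBFBBBBBFBBBF


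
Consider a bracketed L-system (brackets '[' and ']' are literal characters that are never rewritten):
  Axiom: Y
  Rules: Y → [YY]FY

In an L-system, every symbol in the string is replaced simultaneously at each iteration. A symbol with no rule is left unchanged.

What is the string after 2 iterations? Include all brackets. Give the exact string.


Answer: [[YY]FY[YY]FY]F[YY]FY

Derivation:
Step 0: Y
Step 1: [YY]FY
Step 2: [[YY]FY[YY]FY]F[YY]FY


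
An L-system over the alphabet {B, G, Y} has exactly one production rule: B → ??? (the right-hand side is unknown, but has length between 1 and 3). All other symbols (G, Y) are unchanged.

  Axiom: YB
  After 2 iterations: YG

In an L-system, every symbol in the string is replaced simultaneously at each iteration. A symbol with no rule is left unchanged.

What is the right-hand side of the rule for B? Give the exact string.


Answer: G

Derivation:
Trying B → G:
  Step 0: YB
  Step 1: YG
  Step 2: YG
Matches the given result.


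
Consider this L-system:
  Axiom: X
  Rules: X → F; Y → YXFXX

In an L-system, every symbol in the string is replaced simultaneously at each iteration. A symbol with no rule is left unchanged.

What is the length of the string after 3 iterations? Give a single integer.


Answer: 1

Derivation:
Step 0: length = 1
Step 1: length = 1
Step 2: length = 1
Step 3: length = 1


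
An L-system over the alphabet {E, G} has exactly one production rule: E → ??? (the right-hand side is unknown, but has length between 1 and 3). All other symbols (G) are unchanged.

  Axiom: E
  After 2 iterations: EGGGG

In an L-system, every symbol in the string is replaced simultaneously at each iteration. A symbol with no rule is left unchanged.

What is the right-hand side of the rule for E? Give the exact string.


Answer: EGG

Derivation:
Trying E → EGG:
  Step 0: E
  Step 1: EGG
  Step 2: EGGGG
Matches the given result.


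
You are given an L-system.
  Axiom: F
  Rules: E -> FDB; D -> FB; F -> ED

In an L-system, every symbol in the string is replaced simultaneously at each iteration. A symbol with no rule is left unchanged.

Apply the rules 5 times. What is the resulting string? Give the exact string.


Answer: EDFBBEDBFDBFBBBEDFBBEDBB

Derivation:
Step 0: F
Step 1: ED
Step 2: FDBFB
Step 3: EDFBBEDB
Step 4: FDBFBEDBBFDBFBB
Step 5: EDFBBEDBFDBFBBBEDFBBEDBB


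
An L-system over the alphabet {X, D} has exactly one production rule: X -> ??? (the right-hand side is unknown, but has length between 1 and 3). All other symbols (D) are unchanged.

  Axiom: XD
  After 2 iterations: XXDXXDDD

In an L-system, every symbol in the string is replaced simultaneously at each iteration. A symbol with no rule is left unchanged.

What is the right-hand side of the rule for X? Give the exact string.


Trying X -> XXD:
  Step 0: XD
  Step 1: XXDD
  Step 2: XXDXXDDD
Matches the given result.

Answer: XXD


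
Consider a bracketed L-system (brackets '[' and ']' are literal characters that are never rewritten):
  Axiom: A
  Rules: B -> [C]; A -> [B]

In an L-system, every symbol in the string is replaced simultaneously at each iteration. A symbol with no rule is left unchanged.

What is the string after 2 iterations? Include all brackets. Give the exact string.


Answer: [[C]]

Derivation:
Step 0: A
Step 1: [B]
Step 2: [[C]]


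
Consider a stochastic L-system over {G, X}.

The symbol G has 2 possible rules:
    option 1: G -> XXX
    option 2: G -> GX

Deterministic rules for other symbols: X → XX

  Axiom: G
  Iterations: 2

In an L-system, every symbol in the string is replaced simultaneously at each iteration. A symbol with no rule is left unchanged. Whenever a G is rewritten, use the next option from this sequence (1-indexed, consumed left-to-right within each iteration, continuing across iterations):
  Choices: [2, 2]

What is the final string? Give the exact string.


Step 0: G
Step 1: GX  (used choices [2])
Step 2: GXXX  (used choices [2])

Answer: GXXX


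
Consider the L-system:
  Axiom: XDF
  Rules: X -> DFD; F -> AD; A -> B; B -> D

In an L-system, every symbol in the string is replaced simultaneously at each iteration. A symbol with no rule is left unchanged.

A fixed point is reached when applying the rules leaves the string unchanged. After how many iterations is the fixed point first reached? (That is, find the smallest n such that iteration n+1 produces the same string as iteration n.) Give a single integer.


Step 0: XDF
Step 1: DFDDAD
Step 2: DADDDBD
Step 3: DBDDDDD
Step 4: DDDDDDD
Step 5: DDDDDDD  (unchanged — fixed point at step 4)

Answer: 4


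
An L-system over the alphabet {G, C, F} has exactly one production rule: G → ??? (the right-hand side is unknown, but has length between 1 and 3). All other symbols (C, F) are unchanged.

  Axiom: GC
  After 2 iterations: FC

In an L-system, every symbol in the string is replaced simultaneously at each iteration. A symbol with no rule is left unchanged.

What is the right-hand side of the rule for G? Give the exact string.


Trying G → F:
  Step 0: GC
  Step 1: FC
  Step 2: FC
Matches the given result.

Answer: F


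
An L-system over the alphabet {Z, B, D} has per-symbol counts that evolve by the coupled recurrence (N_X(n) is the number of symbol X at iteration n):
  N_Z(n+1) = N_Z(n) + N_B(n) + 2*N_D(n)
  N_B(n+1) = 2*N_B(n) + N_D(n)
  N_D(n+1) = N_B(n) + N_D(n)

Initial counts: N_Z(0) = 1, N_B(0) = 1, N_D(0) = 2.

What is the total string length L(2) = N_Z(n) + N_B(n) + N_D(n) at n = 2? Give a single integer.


Answer: 34

Derivation:
Step 0: N_Z=1, N_B=1, N_D=2, L=4
Step 1: N_Z=6, N_B=4, N_D=3, L=13
Step 2: N_Z=16, N_B=11, N_D=7, L=34


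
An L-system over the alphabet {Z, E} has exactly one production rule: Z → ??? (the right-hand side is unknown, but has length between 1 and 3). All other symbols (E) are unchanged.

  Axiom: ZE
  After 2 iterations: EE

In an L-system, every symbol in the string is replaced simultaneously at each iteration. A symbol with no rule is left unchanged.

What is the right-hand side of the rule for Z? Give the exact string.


Trying Z → E:
  Step 0: ZE
  Step 1: EE
  Step 2: EE
Matches the given result.

Answer: E


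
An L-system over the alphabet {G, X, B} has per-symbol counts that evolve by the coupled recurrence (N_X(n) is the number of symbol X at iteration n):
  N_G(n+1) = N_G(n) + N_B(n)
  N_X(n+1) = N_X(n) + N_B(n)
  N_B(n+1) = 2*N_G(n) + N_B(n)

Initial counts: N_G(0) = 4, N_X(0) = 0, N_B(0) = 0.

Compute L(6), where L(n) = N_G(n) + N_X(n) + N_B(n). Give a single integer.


Answer: 1348

Derivation:
Step 0: N_G=4, N_X=0, N_B=0, L=4
Step 1: N_G=4, N_X=0, N_B=8, L=12
Step 2: N_G=12, N_X=8, N_B=16, L=36
Step 3: N_G=28, N_X=24, N_B=40, L=92
Step 4: N_G=68, N_X=64, N_B=96, L=228
Step 5: N_G=164, N_X=160, N_B=232, L=556
Step 6: N_G=396, N_X=392, N_B=560, L=1348


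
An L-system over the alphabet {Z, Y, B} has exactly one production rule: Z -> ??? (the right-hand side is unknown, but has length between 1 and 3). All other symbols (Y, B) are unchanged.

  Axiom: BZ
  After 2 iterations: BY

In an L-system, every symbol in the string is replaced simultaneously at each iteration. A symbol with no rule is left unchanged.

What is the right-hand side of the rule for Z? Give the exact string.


Answer: Y

Derivation:
Trying Z -> Y:
  Step 0: BZ
  Step 1: BY
  Step 2: BY
Matches the given result.


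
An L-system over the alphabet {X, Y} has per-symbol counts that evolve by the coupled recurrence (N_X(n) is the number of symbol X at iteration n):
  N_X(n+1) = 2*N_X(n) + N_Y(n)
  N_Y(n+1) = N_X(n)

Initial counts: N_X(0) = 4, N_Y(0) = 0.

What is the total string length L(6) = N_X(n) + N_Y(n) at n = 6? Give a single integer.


Answer: 956

Derivation:
Step 0: N_X=4, N_Y=0, L=4
Step 1: N_X=8, N_Y=4, L=12
Step 2: N_X=20, N_Y=8, L=28
Step 3: N_X=48, N_Y=20, L=68
Step 4: N_X=116, N_Y=48, L=164
Step 5: N_X=280, N_Y=116, L=396
Step 6: N_X=676, N_Y=280, L=956


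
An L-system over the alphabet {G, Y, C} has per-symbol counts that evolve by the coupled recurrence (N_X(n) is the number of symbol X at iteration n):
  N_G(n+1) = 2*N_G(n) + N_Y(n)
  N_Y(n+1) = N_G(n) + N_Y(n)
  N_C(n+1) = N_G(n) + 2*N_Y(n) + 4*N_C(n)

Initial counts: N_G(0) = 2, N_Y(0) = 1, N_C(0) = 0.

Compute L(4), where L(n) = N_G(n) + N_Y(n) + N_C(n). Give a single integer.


Step 0: N_G=2, N_Y=1, N_C=0, L=3
Step 1: N_G=5, N_Y=3, N_C=4, L=12
Step 2: N_G=13, N_Y=8, N_C=27, L=48
Step 3: N_G=34, N_Y=21, N_C=137, L=192
Step 4: N_G=89, N_Y=55, N_C=624, L=768

Answer: 768


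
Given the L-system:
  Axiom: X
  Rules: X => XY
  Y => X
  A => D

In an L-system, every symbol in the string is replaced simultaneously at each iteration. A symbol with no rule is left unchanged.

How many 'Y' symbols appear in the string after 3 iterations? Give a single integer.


Answer: 2

Derivation:
Step 0: X  (0 'Y')
Step 1: XY  (1 'Y')
Step 2: XYX  (1 'Y')
Step 3: XYXXY  (2 'Y')


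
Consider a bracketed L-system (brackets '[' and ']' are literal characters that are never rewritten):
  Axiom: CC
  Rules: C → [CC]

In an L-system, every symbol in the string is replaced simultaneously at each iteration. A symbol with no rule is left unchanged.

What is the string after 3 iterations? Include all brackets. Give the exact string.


Step 0: CC
Step 1: [CC][CC]
Step 2: [[CC][CC]][[CC][CC]]
Step 3: [[[CC][CC]][[CC][CC]]][[[CC][CC]][[CC][CC]]]

Answer: [[[CC][CC]][[CC][CC]]][[[CC][CC]][[CC][CC]]]


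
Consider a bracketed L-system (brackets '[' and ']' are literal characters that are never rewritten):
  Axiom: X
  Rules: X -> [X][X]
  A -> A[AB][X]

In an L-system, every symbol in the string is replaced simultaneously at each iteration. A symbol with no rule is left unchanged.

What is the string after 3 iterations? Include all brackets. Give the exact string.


Step 0: X
Step 1: [X][X]
Step 2: [[X][X]][[X][X]]
Step 3: [[[X][X]][[X][X]]][[[X][X]][[X][X]]]

Answer: [[[X][X]][[X][X]]][[[X][X]][[X][X]]]


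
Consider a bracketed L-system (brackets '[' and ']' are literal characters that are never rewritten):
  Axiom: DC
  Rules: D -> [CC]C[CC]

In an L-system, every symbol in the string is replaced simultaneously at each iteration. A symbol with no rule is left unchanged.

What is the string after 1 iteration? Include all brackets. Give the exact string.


Step 0: DC
Step 1: [CC]C[CC]C

Answer: [CC]C[CC]C


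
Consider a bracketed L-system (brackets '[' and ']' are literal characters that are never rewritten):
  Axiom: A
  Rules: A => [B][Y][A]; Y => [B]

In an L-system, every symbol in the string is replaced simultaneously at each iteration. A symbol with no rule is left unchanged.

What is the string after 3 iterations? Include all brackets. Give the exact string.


Step 0: A
Step 1: [B][Y][A]
Step 2: [B][[B]][[B][Y][A]]
Step 3: [B][[B]][[B][[B]][[B][Y][A]]]

Answer: [B][[B]][[B][[B]][[B][Y][A]]]


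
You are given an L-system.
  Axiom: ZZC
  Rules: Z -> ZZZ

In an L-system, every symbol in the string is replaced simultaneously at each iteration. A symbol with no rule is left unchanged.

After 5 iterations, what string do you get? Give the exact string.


Step 0: ZZC
Step 1: ZZZZZZC
Step 2: ZZZZZZZZZZZZZZZZZZC
Step 3: ZZZZZZZZZZZZZZZZZZZZZZZZZZZZZZZZZZZZZZZZZZZZZZZZZZZZZZC
Step 4: ZZZZZZZZZZZZZZZZZZZZZZZZZZZZZZZZZZZZZZZZZZZZZZZZZZZZZZZZZZZZZZZZZZZZZZZZZZZZZZZZZZZZZZZZZZZZZZZZZZZZZZZZZZZZZZZZZZZZZZZZZZZZZZZZZZZZZZZZZZZZZZZZZZZZZZZZZZZZZZZZZZC
Step 5: ZZZZZZZZZZZZZZZZZZZZZZZZZZZZZZZZZZZZZZZZZZZZZZZZZZZZZZZZZZZZZZZZZZZZZZZZZZZZZZZZZZZZZZZZZZZZZZZZZZZZZZZZZZZZZZZZZZZZZZZZZZZZZZZZZZZZZZZZZZZZZZZZZZZZZZZZZZZZZZZZZZZZZZZZZZZZZZZZZZZZZZZZZZZZZZZZZZZZZZZZZZZZZZZZZZZZZZZZZZZZZZZZZZZZZZZZZZZZZZZZZZZZZZZZZZZZZZZZZZZZZZZZZZZZZZZZZZZZZZZZZZZZZZZZZZZZZZZZZZZZZZZZZZZZZZZZZZZZZZZZZZZZZZZZZZZZZZZZZZZZZZZZZZZZZZZZZZZZZZZZZZZZZZZZZZZZZZZZZZZZZZZZZZZZZZZZZZZZZZZZZZZZZZZZZZZZZZZZZZZZZZZZZZZZZZZZZZZZZZZZZZZZZZZZZZZZZZZZZZZZZZZZZZZZZZZZZZZZZZZZZZZZZZC

Answer: ZZZZZZZZZZZZZZZZZZZZZZZZZZZZZZZZZZZZZZZZZZZZZZZZZZZZZZZZZZZZZZZZZZZZZZZZZZZZZZZZZZZZZZZZZZZZZZZZZZZZZZZZZZZZZZZZZZZZZZZZZZZZZZZZZZZZZZZZZZZZZZZZZZZZZZZZZZZZZZZZZZZZZZZZZZZZZZZZZZZZZZZZZZZZZZZZZZZZZZZZZZZZZZZZZZZZZZZZZZZZZZZZZZZZZZZZZZZZZZZZZZZZZZZZZZZZZZZZZZZZZZZZZZZZZZZZZZZZZZZZZZZZZZZZZZZZZZZZZZZZZZZZZZZZZZZZZZZZZZZZZZZZZZZZZZZZZZZZZZZZZZZZZZZZZZZZZZZZZZZZZZZZZZZZZZZZZZZZZZZZZZZZZZZZZZZZZZZZZZZZZZZZZZZZZZZZZZZZZZZZZZZZZZZZZZZZZZZZZZZZZZZZZZZZZZZZZZZZZZZZZZZZZZZZZZZZZZZZZZZZZZZZZZC


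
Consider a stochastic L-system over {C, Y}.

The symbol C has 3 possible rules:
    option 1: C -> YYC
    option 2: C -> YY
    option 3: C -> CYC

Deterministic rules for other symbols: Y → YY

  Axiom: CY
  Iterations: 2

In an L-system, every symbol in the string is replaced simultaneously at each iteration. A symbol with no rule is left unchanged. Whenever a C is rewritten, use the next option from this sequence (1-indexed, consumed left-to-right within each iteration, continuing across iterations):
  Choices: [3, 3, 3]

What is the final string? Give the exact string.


Step 0: CY
Step 1: CYCYY  (used choices [3])
Step 2: CYCYYCYCYYYY  (used choices [3, 3])

Answer: CYCYYCYCYYYY


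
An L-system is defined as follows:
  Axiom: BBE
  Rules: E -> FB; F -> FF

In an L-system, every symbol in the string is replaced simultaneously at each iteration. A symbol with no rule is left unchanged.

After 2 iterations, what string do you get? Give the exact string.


Step 0: BBE
Step 1: BBFB
Step 2: BBFFB

Answer: BBFFB


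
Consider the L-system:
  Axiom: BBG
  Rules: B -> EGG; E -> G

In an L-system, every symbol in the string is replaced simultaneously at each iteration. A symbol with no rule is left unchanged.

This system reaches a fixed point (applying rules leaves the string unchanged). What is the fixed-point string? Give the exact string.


Step 0: BBG
Step 1: EGGEGGG
Step 2: GGGGGGG
Step 3: GGGGGGG  (unchanged — fixed point at step 2)

Answer: GGGGGGG


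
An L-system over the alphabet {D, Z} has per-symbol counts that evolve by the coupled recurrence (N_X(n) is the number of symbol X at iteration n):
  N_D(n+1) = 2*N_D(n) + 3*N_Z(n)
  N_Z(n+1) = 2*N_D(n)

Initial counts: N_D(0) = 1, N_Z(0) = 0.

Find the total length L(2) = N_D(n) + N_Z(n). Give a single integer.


Answer: 14

Derivation:
Step 0: N_D=1, N_Z=0, L=1
Step 1: N_D=2, N_Z=2, L=4
Step 2: N_D=10, N_Z=4, L=14


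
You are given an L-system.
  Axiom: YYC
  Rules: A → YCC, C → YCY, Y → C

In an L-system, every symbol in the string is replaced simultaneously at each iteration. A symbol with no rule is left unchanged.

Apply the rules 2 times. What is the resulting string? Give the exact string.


Step 0: YYC
Step 1: CCYCY
Step 2: YCYYCYCYCYC

Answer: YCYYCYCYCYC


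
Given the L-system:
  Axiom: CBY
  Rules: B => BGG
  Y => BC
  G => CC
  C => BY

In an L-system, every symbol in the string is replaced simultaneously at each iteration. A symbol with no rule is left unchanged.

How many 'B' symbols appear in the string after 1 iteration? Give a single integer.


Step 0: CBY  (1 'B')
Step 1: BYBGGBC  (3 'B')

Answer: 3


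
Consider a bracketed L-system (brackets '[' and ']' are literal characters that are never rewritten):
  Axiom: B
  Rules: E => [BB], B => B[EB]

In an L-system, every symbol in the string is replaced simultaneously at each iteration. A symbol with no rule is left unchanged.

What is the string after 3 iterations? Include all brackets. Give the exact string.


Step 0: B
Step 1: B[EB]
Step 2: B[EB][[BB]B[EB]]
Step 3: B[EB][[BB]B[EB]][[B[EB]B[EB]]B[EB][[BB]B[EB]]]

Answer: B[EB][[BB]B[EB]][[B[EB]B[EB]]B[EB][[BB]B[EB]]]


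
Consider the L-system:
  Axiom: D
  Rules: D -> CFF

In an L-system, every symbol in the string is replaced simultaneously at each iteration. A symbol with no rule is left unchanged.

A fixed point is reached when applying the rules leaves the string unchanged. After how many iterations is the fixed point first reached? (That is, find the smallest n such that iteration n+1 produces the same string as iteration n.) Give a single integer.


Answer: 1

Derivation:
Step 0: D
Step 1: CFF
Step 2: CFF  (unchanged — fixed point at step 1)


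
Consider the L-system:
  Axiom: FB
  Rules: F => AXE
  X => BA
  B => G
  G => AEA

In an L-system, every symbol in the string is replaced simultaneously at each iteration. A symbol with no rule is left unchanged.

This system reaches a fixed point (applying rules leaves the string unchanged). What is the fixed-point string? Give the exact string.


Answer: AAEAAEAEA

Derivation:
Step 0: FB
Step 1: AXEG
Step 2: ABAEAEA
Step 3: AGAEAEA
Step 4: AAEAAEAEA
Step 5: AAEAAEAEA  (unchanged — fixed point at step 4)


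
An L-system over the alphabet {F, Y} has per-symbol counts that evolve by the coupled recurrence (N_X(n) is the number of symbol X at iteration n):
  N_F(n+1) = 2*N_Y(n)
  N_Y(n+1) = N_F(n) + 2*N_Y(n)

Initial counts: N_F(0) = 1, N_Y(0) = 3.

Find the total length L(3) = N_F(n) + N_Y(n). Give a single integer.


Step 0: N_F=1, N_Y=3, L=4
Step 1: N_F=6, N_Y=7, L=13
Step 2: N_F=14, N_Y=20, L=34
Step 3: N_F=40, N_Y=54, L=94

Answer: 94


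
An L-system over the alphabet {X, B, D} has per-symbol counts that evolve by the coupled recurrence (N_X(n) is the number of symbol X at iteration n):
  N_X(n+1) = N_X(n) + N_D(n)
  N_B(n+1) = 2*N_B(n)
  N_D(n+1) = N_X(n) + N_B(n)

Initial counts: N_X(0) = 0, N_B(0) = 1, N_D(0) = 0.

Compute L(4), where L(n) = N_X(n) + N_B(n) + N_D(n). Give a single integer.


Answer: 35

Derivation:
Step 0: N_X=0, N_B=1, N_D=0, L=1
Step 1: N_X=0, N_B=2, N_D=1, L=3
Step 2: N_X=1, N_B=4, N_D=2, L=7
Step 3: N_X=3, N_B=8, N_D=5, L=16
Step 4: N_X=8, N_B=16, N_D=11, L=35


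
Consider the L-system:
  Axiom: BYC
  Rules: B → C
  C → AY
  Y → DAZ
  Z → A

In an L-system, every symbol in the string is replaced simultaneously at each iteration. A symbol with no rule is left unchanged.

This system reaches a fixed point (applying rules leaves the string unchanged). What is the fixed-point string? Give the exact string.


Answer: ADAADAAADAA

Derivation:
Step 0: BYC
Step 1: CDAZAY
Step 2: AYDAAADAZ
Step 3: ADAZDAAADAA
Step 4: ADAADAAADAA
Step 5: ADAADAAADAA  (unchanged — fixed point at step 4)


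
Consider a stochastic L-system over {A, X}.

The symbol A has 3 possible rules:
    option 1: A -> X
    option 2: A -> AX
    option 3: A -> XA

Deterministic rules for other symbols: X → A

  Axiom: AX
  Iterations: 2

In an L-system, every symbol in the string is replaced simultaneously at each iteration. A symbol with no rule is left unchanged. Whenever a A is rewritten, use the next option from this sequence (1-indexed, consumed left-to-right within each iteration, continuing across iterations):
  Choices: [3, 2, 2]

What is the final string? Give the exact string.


Answer: AAXAX

Derivation:
Step 0: AX
Step 1: XAA  (used choices [3])
Step 2: AAXAX  (used choices [2, 2])


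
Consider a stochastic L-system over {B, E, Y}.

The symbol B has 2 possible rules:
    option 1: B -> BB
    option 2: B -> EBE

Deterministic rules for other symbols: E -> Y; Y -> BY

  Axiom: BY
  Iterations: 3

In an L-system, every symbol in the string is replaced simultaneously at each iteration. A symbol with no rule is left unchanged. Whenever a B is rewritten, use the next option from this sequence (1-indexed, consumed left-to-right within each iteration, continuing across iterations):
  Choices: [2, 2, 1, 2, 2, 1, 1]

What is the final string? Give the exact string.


Answer: BYYEBEYBYEBEBBBBBY

Derivation:
Step 0: BY
Step 1: EBEBY  (used choices [2])
Step 2: YEBEYBBBY  (used choices [2, 1])
Step 3: BYYEBEYBYEBEBBBBBY  (used choices [2, 2, 1, 1])


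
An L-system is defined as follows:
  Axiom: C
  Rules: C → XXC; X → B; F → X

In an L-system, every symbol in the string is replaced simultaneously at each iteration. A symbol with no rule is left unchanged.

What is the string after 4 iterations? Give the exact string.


Step 0: C
Step 1: XXC
Step 2: BBXXC
Step 3: BBBBXXC
Step 4: BBBBBBXXC

Answer: BBBBBBXXC


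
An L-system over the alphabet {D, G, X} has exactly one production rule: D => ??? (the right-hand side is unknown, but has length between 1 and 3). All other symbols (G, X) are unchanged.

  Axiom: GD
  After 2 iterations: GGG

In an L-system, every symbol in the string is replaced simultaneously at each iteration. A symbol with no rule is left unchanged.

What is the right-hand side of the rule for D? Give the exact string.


Answer: GG

Derivation:
Trying D => GG:
  Step 0: GD
  Step 1: GGG
  Step 2: GGG
Matches the given result.


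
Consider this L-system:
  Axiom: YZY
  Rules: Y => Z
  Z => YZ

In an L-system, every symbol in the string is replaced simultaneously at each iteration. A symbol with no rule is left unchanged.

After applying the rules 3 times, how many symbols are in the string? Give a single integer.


Step 0: length = 3
Step 1: length = 4
Step 2: length = 7
Step 3: length = 11

Answer: 11


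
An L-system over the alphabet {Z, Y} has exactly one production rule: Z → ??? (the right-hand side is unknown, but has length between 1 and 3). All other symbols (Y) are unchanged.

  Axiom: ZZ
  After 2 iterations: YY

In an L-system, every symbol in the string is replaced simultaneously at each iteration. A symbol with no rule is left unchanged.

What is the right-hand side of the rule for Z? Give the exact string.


Trying Z → Y:
  Step 0: ZZ
  Step 1: YY
  Step 2: YY
Matches the given result.

Answer: Y


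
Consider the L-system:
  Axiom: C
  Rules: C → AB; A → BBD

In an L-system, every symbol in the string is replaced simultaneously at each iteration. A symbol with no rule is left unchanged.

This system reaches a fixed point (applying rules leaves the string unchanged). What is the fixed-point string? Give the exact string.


Step 0: C
Step 1: AB
Step 2: BBDB
Step 3: BBDB  (unchanged — fixed point at step 2)

Answer: BBDB


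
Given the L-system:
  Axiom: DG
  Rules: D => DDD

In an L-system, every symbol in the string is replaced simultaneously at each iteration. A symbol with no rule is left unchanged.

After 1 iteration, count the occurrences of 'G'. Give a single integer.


Step 0: DG  (1 'G')
Step 1: DDDG  (1 'G')

Answer: 1


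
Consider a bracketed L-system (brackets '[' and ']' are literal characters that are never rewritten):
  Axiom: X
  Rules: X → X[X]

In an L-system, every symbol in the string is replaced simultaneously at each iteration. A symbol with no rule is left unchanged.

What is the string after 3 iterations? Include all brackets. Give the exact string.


Step 0: X
Step 1: X[X]
Step 2: X[X][X[X]]
Step 3: X[X][X[X]][X[X][X[X]]]

Answer: X[X][X[X]][X[X][X[X]]]


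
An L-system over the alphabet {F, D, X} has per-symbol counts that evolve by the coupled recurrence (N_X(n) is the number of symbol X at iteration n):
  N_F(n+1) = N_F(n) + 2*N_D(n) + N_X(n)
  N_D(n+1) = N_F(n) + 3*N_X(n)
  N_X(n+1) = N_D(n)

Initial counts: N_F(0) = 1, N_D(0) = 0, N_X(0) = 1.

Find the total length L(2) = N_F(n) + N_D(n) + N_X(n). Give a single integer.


Step 0: N_F=1, N_D=0, N_X=1, L=2
Step 1: N_F=2, N_D=4, N_X=0, L=6
Step 2: N_F=10, N_D=2, N_X=4, L=16

Answer: 16


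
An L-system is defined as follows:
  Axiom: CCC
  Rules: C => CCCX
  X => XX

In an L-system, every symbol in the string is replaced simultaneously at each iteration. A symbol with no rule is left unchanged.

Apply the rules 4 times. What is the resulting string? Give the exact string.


Step 0: CCC
Step 1: CCCXCCCXCCCX
Step 2: CCCXCCCXCCCXXXCCCXCCCXCCCXXXCCCXCCCXCCCXXX
Step 3: CCCXCCCXCCCXXXCCCXCCCXCCCXXXCCCXCCCXCCCXXXXXXXCCCXCCCXCCCXXXCCCXCCCXCCCXXXCCCXCCCXCCCXXXXXXXCCCXCCCXCCCXXXCCCXCCCXCCCXXXCCCXCCCXCCCXXXXXXX
Step 4: CCCXCCCXCCCXXXCCCXCCCXCCCXXXCCCXCCCXCCCXXXXXXXCCCXCCCXCCCXXXCCCXCCCXCCCXXXCCCXCCCXCCCXXXXXXXCCCXCCCXCCCXXXCCCXCCCXCCCXXXCCCXCCCXCCCXXXXXXXXXXXXXXXCCCXCCCXCCCXXXCCCXCCCXCCCXXXCCCXCCCXCCCXXXXXXXCCCXCCCXCCCXXXCCCXCCCXCCCXXXCCCXCCCXCCCXXXXXXXCCCXCCCXCCCXXXCCCXCCCXCCCXXXCCCXCCCXCCCXXXXXXXXXXXXXXXCCCXCCCXCCCXXXCCCXCCCXCCCXXXCCCXCCCXCCCXXXXXXXCCCXCCCXCCCXXXCCCXCCCXCCCXXXCCCXCCCXCCCXXXXXXXCCCXCCCXCCCXXXCCCXCCCXCCCXXXCCCXCCCXCCCXXXXXXXXXXXXXXX

Answer: CCCXCCCXCCCXXXCCCXCCCXCCCXXXCCCXCCCXCCCXXXXXXXCCCXCCCXCCCXXXCCCXCCCXCCCXXXCCCXCCCXCCCXXXXXXXCCCXCCCXCCCXXXCCCXCCCXCCCXXXCCCXCCCXCCCXXXXXXXXXXXXXXXCCCXCCCXCCCXXXCCCXCCCXCCCXXXCCCXCCCXCCCXXXXXXXCCCXCCCXCCCXXXCCCXCCCXCCCXXXCCCXCCCXCCCXXXXXXXCCCXCCCXCCCXXXCCCXCCCXCCCXXXCCCXCCCXCCCXXXXXXXXXXXXXXXCCCXCCCXCCCXXXCCCXCCCXCCCXXXCCCXCCCXCCCXXXXXXXCCCXCCCXCCCXXXCCCXCCCXCCCXXXCCCXCCCXCCCXXXXXXXCCCXCCCXCCCXXXCCCXCCCXCCCXXXCCCXCCCXCCCXXXXXXXXXXXXXXX


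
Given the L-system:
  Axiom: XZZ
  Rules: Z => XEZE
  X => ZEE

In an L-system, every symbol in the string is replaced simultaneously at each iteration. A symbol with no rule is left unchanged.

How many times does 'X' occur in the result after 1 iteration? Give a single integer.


Answer: 2

Derivation:
Step 0: XZZ  (1 'X')
Step 1: ZEEXEZEXEZE  (2 'X')


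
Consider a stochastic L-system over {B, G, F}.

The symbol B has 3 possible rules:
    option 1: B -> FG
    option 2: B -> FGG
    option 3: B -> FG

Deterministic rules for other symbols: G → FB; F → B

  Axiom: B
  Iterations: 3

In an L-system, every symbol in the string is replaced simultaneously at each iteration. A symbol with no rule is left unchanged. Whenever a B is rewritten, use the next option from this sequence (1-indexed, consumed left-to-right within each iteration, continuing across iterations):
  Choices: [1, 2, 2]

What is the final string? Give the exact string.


Step 0: B
Step 1: FG  (used choices [1])
Step 2: BFB  (used choices [])
Step 3: FGGBFGG  (used choices [2, 2])

Answer: FGGBFGG


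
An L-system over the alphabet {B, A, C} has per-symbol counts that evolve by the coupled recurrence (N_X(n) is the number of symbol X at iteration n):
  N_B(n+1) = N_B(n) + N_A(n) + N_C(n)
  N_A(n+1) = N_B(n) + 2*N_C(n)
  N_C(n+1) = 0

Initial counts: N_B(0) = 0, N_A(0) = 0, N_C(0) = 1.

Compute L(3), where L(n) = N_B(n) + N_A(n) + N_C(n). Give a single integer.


Step 0: N_B=0, N_A=0, N_C=1, L=1
Step 1: N_B=1, N_A=2, N_C=0, L=3
Step 2: N_B=3, N_A=1, N_C=0, L=4
Step 3: N_B=4, N_A=3, N_C=0, L=7

Answer: 7


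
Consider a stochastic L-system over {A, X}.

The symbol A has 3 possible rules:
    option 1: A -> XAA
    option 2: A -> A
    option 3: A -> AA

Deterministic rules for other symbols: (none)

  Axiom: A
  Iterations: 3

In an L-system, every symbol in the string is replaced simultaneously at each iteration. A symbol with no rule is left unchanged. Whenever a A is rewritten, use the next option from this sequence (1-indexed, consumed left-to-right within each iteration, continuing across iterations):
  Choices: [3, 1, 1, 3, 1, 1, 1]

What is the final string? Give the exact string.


Step 0: A
Step 1: AA  (used choices [3])
Step 2: XAAXAA  (used choices [1, 1])
Step 3: XAAXAAXXAAXAA  (used choices [3, 1, 1, 1])

Answer: XAAXAAXXAAXAA


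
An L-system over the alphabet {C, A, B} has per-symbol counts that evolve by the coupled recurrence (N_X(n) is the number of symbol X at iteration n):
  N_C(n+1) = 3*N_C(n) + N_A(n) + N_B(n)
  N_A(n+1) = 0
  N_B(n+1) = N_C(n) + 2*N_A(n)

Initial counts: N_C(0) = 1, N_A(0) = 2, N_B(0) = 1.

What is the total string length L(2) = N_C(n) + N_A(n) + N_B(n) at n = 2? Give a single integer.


Step 0: N_C=1, N_A=2, N_B=1, L=4
Step 1: N_C=6, N_A=0, N_B=5, L=11
Step 2: N_C=23, N_A=0, N_B=6, L=29

Answer: 29


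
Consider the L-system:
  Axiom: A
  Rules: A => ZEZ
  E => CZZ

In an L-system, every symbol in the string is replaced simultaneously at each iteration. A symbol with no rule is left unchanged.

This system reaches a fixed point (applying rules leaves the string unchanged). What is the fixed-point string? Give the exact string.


Step 0: A
Step 1: ZEZ
Step 2: ZCZZZ
Step 3: ZCZZZ  (unchanged — fixed point at step 2)

Answer: ZCZZZ


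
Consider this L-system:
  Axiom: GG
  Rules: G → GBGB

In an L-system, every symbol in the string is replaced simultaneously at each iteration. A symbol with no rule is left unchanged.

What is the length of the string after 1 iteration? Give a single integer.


Step 0: length = 2
Step 1: length = 8

Answer: 8


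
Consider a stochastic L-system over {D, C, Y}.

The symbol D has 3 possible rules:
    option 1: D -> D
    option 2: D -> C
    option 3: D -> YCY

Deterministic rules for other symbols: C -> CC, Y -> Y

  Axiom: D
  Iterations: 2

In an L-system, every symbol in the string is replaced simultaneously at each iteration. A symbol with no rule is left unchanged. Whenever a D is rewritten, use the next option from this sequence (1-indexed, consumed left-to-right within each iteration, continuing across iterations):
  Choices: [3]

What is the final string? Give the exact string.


Answer: YCCY

Derivation:
Step 0: D
Step 1: YCY  (used choices [3])
Step 2: YCCY  (used choices [])


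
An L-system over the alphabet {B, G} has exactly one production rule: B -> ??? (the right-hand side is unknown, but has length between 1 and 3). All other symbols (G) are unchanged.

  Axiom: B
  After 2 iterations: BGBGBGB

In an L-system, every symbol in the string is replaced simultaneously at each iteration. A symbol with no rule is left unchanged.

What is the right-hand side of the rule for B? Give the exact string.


Answer: BGB

Derivation:
Trying B -> BGB:
  Step 0: B
  Step 1: BGB
  Step 2: BGBGBGB
Matches the given result.


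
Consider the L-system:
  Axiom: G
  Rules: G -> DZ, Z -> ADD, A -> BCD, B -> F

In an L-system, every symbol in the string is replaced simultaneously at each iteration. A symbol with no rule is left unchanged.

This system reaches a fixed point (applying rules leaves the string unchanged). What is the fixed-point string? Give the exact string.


Step 0: G
Step 1: DZ
Step 2: DADD
Step 3: DBCDDD
Step 4: DFCDDD
Step 5: DFCDDD  (unchanged — fixed point at step 4)

Answer: DFCDDD
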